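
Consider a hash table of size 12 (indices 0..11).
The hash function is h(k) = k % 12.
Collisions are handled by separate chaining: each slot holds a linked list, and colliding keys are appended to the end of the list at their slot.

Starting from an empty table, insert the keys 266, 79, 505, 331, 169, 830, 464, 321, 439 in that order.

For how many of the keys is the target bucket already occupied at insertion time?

Insert 266: h=2, bucket 2 empty -> new chain.
Insert 79: h=7, bucket 7 empty -> new chain.
Insert 505: h=1, bucket 1 empty -> new chain.
Insert 331: h=7, bucket 7 nonempty -> append to chain.
Insert 169: h=1, bucket 1 nonempty -> append to chain.
Insert 830: h=2, bucket 2 nonempty -> append to chain.
Insert 464: h=8, bucket 8 empty -> new chain.
Insert 321: h=9, bucket 9 empty -> new chain.
Insert 439: h=7, bucket 7 nonempty -> append to chain.
Final buckets:
0: -
1: 505 -> 169
2: 266 -> 830
3: -
4: -
5: -
6: -
7: 79 -> 331 -> 439
8: 464
9: 321
10: -
11: -

4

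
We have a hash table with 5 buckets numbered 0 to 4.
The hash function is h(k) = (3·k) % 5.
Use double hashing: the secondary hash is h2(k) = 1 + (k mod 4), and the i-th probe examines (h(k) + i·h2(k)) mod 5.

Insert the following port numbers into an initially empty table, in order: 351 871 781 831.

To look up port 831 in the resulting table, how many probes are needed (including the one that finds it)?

Insert 351: h=3, slot 3 empty => index 3.
Insert 871: h=3, h2=4, slot 3 occupied => index 2.
Insert 781: h=3, h2=2, slot 3 occupied => index 0.
Insert 831: h=3, h2=4, slots 3,2 occupied => index 1.
Table: [781, 831, 871, 351, ∅]
Lookup 831: h=3, h2=4, probe 3,2,1 → found at 1.

3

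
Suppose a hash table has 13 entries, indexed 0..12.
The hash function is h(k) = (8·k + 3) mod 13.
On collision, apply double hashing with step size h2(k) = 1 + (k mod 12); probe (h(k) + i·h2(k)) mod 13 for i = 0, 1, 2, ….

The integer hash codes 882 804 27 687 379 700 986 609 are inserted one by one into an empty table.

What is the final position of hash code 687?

4

Insert 882: h=0, slot 0 empty → index 0.
Insert 804: h=0, h2=1, slot 0 occupied → index 1.
Insert 27: h=11, slot 11 empty → index 11.
Insert 687: h=0, h2=4, slot 0 occupied → index 4.
Insert 379: h=6, slot 6 empty → index 6.
Insert 700: h=0, h2=5, slot 0 occupied → index 5.
Insert 986: h=0, h2=3, slot 0 occupied → index 3.
Insert 609: h=0, h2=10, slot 0 occupied → index 10.
Table: [882, 804, —, 986, 687, 700, 379, —, —, —, 609, 27, —]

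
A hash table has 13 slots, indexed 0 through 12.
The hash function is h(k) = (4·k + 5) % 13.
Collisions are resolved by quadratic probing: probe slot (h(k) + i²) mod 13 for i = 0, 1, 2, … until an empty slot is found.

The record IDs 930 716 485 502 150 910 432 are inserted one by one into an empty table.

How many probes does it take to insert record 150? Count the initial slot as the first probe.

930 hashes to 7; slot 7 is free → place at 7.
716 hashes to 9; slot 9 is free → place at 9.
485 hashes to 8; slot 8 is free → place at 8.
502 hashes to 11; slot 11 is free → place at 11.
150 hashes to 7; 7,8,11 taken → place at 3.
910 hashes to 5; slot 5 is free → place at 5.
432 hashes to 4; slot 4 is free → place at 4.
Table: [_, _, _, 150, 432, 910, _, 930, 485, 716, _, 502, _]

4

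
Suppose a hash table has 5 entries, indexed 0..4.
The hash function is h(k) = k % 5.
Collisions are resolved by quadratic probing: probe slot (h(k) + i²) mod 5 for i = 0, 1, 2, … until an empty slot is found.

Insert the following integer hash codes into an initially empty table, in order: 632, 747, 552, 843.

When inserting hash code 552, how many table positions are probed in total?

3

Insert 632: h=2, slot 2 empty -> index 2.
Insert 747: h=2, slot 2 occupied -> index 3.
Insert 552: h=2, slots 2,3 occupied -> index 1.
Insert 843: h=3, slot 3 occupied -> index 4.
Table: [-, 552, 632, 747, 843]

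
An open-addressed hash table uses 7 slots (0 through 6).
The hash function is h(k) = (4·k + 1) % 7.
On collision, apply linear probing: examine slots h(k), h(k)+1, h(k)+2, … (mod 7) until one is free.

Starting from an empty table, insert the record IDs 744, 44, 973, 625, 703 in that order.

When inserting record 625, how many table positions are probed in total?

Insert 744: h=2, slot 2 empty → index 2.
Insert 44: h=2, slot 2 occupied → index 3.
Insert 973: h=1, slot 1 empty → index 1.
Insert 625: h=2, slots 2,3 occupied → index 4.
Insert 703: h=6, slot 6 empty → index 6.
Table: [∅, 973, 744, 44, 625, ∅, 703]

3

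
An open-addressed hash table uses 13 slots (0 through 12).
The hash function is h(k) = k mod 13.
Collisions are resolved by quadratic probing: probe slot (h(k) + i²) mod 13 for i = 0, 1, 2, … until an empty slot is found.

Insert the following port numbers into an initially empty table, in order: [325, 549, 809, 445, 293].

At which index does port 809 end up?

4

325: h=0 => slot 0
549: h=3 => slot 3
809: h=3, probe 3,4 => slot 4
445: h=3, probe 3,4,7 => slot 7
293: h=7, probe 7,8 => slot 8
Table: [325, ., ., 549, 809, ., ., 445, 293, ., ., ., .]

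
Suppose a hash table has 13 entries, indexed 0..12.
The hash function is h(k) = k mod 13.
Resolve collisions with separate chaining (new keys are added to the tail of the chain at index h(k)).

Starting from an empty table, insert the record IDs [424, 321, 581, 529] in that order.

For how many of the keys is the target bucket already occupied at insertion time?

424 -> bucket 8
321 -> bucket 9
581 -> bucket 9 (collision)
529 -> bucket 9 (collision)
Final buckets:
0: _
1: _
2: _
3: _
4: _
5: _
6: _
7: _
8: 424
9: 321 -> 581 -> 529
10: _
11: _
12: _

2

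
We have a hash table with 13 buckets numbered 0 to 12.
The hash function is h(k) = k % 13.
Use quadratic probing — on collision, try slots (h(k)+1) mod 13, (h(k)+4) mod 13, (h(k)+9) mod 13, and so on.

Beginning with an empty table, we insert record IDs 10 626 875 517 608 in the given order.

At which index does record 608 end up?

1

10: h=10 → slot 10
626: h=2 → slot 2
875: h=4 → slot 4
517: h=10, probe 10,11 → slot 11
608: h=10, probe 10,11,1 → slot 1
Table: [∅, 608, 626, ∅, 875, ∅, ∅, ∅, ∅, ∅, 10, 517, ∅]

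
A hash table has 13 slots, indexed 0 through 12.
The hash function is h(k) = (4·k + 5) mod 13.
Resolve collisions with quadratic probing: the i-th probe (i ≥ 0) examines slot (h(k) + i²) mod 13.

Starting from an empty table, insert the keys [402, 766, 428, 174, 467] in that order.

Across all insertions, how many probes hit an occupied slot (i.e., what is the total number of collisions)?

402 hashes to 1; slot 1 is free => place at 1.
766 hashes to 1; 1 taken => place at 2.
428 hashes to 1; 1,2 taken => place at 5.
174 hashes to 12; slot 12 is free => place at 12.
467 hashes to 1; 1,2,5 taken => place at 10.
Table: [∅, 402, 766, ∅, ∅, 428, ∅, ∅, ∅, ∅, 467, ∅, 174]

6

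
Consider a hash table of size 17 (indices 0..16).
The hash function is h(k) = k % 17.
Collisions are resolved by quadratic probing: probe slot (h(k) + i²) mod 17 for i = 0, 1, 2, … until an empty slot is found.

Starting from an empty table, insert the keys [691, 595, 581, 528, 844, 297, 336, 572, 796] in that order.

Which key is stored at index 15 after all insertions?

691 hashes to 11; slot 11 is free => place at 11.
595 hashes to 0; slot 0 is free => place at 0.
581 hashes to 3; slot 3 is free => place at 3.
528 hashes to 1; slot 1 is free => place at 1.
844 hashes to 11; 11 taken => place at 12.
297 hashes to 8; slot 8 is free => place at 8.
336 hashes to 13; slot 13 is free => place at 13.
572 hashes to 11; 11,12 taken => place at 15.
796 hashes to 14; slot 14 is free => place at 14.
Table: [595, 528, ., 581, ., ., ., ., 297, ., ., 691, 844, 336, 796, 572, .]

572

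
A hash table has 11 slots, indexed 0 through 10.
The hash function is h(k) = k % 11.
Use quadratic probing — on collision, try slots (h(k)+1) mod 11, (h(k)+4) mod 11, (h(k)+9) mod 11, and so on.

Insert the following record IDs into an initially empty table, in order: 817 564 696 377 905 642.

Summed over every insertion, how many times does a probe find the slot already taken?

817: h=3 → slot 3
564: h=3, probe 3,4 → slot 4
696: h=3, probe 3,4,7 → slot 7
377: h=3, probe 3,4,7,1 → slot 1
905: h=3, probe 3,4,7,1,8 → slot 8
642: h=4, probe 4,5 → slot 5
Table: [∅, 377, ∅, 817, 564, 642, ∅, 696, 905, ∅, ∅]

11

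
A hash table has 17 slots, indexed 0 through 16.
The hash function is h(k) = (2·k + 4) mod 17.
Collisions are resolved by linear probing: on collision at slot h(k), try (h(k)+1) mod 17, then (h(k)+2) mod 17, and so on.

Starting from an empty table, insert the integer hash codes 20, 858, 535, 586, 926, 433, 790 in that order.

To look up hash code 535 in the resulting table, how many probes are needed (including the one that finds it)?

20 hashes to 10; slot 10 is free -> place at 10.
858 hashes to 3; slot 3 is free -> place at 3.
535 hashes to 3; 3 taken -> place at 4.
586 hashes to 3; 3,4 taken -> place at 5.
926 hashes to 3; 3,4,5 taken -> place at 6.
433 hashes to 3; 3,4,5,6 taken -> place at 7.
790 hashes to 3; 3,4,5,6,7 taken -> place at 8.
Table: [-, -, -, 858, 535, 586, 926, 433, 790, -, 20, -, -, -, -, -, -]
Lookup 535: h=3, probe 3,4 → found at 4.

2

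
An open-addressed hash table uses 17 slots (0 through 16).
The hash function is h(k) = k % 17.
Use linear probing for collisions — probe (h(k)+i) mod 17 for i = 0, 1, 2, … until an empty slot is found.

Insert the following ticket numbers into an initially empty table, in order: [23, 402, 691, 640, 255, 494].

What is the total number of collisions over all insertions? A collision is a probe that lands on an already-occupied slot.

3

Insert 23: h=6, slot 6 empty → index 6.
Insert 402: h=11, slot 11 empty → index 11.
Insert 691: h=11, slot 11 occupied → index 12.
Insert 640: h=11, slots 11,12 occupied → index 13.
Insert 255: h=0, slot 0 empty → index 0.
Insert 494: h=1, slot 1 empty → index 1.
Table: [255, 494, —, —, —, —, 23, —, —, —, —, 402, 691, 640, —, —, —]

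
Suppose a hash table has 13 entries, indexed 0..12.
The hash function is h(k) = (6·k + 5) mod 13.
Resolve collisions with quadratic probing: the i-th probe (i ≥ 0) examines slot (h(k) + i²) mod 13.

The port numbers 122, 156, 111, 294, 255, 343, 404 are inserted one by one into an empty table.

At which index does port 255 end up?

122: h=9 => slot 9
156: h=5 => slot 5
111: h=8 => slot 8
294: h=1 => slot 1
255: h=1, probe 1,2 => slot 2
343: h=9, probe 9,10 => slot 10
404: h=11 => slot 11
Table: [∅, 294, 255, ∅, ∅, 156, ∅, ∅, 111, 122, 343, 404, ∅]

2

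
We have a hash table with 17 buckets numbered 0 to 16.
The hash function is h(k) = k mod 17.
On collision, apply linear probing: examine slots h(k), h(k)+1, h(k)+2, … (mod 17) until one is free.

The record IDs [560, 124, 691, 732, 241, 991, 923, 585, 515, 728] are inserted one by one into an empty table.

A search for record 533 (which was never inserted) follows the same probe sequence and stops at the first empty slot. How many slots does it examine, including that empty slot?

Insert 560: h=16, slot 16 empty -> index 16.
Insert 124: h=5, slot 5 empty -> index 5.
Insert 691: h=11, slot 11 empty -> index 11.
Insert 732: h=1, slot 1 empty -> index 1.
Insert 241: h=3, slot 3 empty -> index 3.
Insert 991: h=5, slot 5 occupied -> index 6.
Insert 923: h=5, slots 5,6 occupied -> index 7.
Insert 585: h=7, slot 7 occupied -> index 8.
Insert 515: h=5, slots 5,6,7,8 occupied -> index 9.
Insert 728: h=14, slot 14 empty -> index 14.
Table: [∅, 732, ∅, 241, ∅, 124, 991, 923, 585, 515, ∅, 691, ∅, ∅, 728, ∅, 560]
Lookup 533: h=6, probe 6,7,8,9,10 → slot 10 empty, not found.

5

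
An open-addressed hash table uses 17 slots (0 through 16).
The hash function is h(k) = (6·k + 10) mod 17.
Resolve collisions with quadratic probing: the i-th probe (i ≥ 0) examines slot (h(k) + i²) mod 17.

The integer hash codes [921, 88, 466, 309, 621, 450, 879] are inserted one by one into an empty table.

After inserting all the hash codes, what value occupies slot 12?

921 hashes to 11; slot 11 is free => place at 11.
88 hashes to 11; 11 taken => place at 12.
466 hashes to 1; slot 1 is free => place at 1.
309 hashes to 11; 11,12 taken => place at 15.
621 hashes to 13; slot 13 is free => place at 13.
450 hashes to 7; slot 7 is free => place at 7.
879 hashes to 14; slot 14 is free => place at 14.
Table: [_, 466, _, _, _, _, _, 450, _, _, _, 921, 88, 621, 879, 309, _]

88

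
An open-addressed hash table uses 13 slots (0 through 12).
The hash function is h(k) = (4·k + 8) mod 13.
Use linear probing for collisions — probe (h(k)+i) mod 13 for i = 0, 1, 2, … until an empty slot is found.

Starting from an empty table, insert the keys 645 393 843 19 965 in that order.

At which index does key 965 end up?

645 hashes to 1; slot 1 is free -> place at 1.
393 hashes to 7; slot 7 is free -> place at 7.
843 hashes to 0; slot 0 is free -> place at 0.
19 hashes to 6; slot 6 is free -> place at 6.
965 hashes to 7; 7 taken -> place at 8.
Table: [843, 645, —, —, —, —, 19, 393, 965, —, —, —, —]

8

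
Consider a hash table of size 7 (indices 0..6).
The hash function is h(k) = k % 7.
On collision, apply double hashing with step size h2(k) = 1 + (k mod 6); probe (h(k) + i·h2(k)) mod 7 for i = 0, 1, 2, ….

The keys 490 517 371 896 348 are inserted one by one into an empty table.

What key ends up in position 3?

490: h=0 -> slot 0
517: h=6 -> slot 6
371: h=0, h2=6, probe 0,6,5 -> slot 5
896: h=0, h2=3, probe 0,3 -> slot 3
348: h=5, h2=1, probe 5,6,0,1 -> slot 1
Table: [490, 348, ., 896, ., 371, 517]

896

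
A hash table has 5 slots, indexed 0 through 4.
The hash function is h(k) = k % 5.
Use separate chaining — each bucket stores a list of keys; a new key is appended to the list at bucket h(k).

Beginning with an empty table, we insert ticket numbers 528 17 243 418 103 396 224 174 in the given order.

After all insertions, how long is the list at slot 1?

1

Insert 528: h=3, bucket 3 empty → new chain.
Insert 17: h=2, bucket 2 empty → new chain.
Insert 243: h=3, bucket 3 nonempty → append to chain.
Insert 418: h=3, bucket 3 nonempty → append to chain.
Insert 103: h=3, bucket 3 nonempty → append to chain.
Insert 396: h=1, bucket 1 empty → new chain.
Insert 224: h=4, bucket 4 empty → new chain.
Insert 174: h=4, bucket 4 nonempty → append to chain.
Final buckets:
0: .
1: 396
2: 17
3: 528 -> 243 -> 418 -> 103
4: 224 -> 174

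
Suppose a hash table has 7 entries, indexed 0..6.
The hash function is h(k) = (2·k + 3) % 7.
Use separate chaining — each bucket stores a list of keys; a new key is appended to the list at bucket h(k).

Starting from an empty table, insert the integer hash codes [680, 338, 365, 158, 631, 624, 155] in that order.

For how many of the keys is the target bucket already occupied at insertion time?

4

Insert 680: h=5, bucket 5 empty → new chain.
Insert 338: h=0, bucket 0 empty → new chain.
Insert 365: h=5, bucket 5 nonempty → append to chain.
Insert 158: h=4, bucket 4 empty → new chain.
Insert 631: h=5, bucket 5 nonempty → append to chain.
Insert 624: h=5, bucket 5 nonempty → append to chain.
Insert 155: h=5, bucket 5 nonempty → append to chain.
Final buckets:
0: 338
1: -
2: -
3: -
4: 158
5: 680 -> 365 -> 631 -> 624 -> 155
6: -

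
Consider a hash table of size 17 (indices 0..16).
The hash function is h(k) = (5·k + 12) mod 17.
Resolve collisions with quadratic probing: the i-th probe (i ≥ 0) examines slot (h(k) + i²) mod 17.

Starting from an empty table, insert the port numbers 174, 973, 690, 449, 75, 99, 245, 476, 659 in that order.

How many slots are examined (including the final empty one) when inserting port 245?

Insert 174: h=15, slot 15 empty → index 15.
Insert 973: h=15, slot 15 occupied → index 16.
Insert 690: h=11, slot 11 empty → index 11.
Insert 449: h=13, slot 13 empty → index 13.
Insert 75: h=13, slot 13 occupied → index 14.
Insert 99: h=14, slots 14,15 occupied → index 1.
Insert 245: h=13, slots 13,14 occupied → index 0.
Insert 476: h=12, slot 12 empty → index 12.
Insert 659: h=9, slot 9 empty → index 9.
Table: [245, 99, —, —, —, —, —, —, —, 659, —, 690, 476, 449, 75, 174, 973]

3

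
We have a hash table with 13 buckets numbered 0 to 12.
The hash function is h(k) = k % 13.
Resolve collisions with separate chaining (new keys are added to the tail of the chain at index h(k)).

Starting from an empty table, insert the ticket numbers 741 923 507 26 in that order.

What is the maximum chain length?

Insert 741: h=0, bucket 0 empty → new chain.
Insert 923: h=0, bucket 0 nonempty → append to chain.
Insert 507: h=0, bucket 0 nonempty → append to chain.
Insert 26: h=0, bucket 0 nonempty → append to chain.
Final buckets:
0: 741 -> 923 -> 507 -> 26
1: .
2: .
3: .
4: .
5: .
6: .
7: .
8: .
9: .
10: .
11: .
12: .

4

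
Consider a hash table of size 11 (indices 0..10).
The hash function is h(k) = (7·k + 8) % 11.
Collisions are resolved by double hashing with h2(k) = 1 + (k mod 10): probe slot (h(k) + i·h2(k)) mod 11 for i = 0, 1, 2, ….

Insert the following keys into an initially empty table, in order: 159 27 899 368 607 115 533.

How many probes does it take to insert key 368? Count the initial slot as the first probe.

2

Insert 159: h=10, slot 10 empty -> index 10.
Insert 27: h=10, h2=8, slot 10 occupied -> index 7.
Insert 899: h=9, slot 9 empty -> index 9.
Insert 368: h=10, h2=9, slot 10 occupied -> index 8.
Insert 607: h=0, slot 0 empty -> index 0.
Insert 115: h=10, h2=6, slot 10 occupied -> index 5.
Insert 533: h=10, h2=4, slot 10 occupied -> index 3.
Table: [607, ., ., 533, ., 115, ., 27, 368, 899, 159]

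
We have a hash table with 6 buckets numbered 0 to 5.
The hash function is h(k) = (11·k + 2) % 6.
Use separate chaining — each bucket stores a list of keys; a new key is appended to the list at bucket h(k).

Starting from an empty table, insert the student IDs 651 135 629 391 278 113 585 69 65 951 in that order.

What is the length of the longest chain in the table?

651 → bucket 5
135 → bucket 5 (collision)
629 → bucket 3
391 → bucket 1
278 → bucket 0
113 → bucket 3 (collision)
585 → bucket 5 (collision)
69 → bucket 5 (collision)
65 → bucket 3 (collision)
951 → bucket 5 (collision)
Final buckets:
0: 278
1: 391
2: —
3: 629 -> 113 -> 65
4: —
5: 651 -> 135 -> 585 -> 69 -> 951

5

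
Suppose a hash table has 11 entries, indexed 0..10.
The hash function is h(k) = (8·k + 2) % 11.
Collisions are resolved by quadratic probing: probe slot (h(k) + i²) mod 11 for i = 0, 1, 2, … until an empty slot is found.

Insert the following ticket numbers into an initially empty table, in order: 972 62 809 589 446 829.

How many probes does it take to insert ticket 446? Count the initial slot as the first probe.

Insert 972: h=1, slot 1 empty => index 1.
Insert 62: h=3, slot 3 empty => index 3.
Insert 809: h=6, slot 6 empty => index 6.
Insert 589: h=6, slot 6 occupied => index 7.
Insert 446: h=6, slots 6,7 occupied => index 10.
Insert 829: h=1, slot 1 occupied => index 2.
Table: [-, 972, 829, 62, -, -, 809, 589, -, -, 446]

3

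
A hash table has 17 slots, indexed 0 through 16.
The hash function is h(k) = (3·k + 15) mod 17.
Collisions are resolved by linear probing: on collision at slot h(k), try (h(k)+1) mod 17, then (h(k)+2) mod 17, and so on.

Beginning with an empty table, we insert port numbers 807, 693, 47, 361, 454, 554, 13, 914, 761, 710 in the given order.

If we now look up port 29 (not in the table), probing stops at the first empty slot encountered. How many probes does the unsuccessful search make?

2

807 hashes to 5; slot 5 is free -> place at 5.
693 hashes to 3; slot 3 is free -> place at 3.
47 hashes to 3; 3 taken -> place at 4.
361 hashes to 10; slot 10 is free -> place at 10.
454 hashes to 0; slot 0 is free -> place at 0.
554 hashes to 11; slot 11 is free -> place at 11.
13 hashes to 3; 3,4,5 taken -> place at 6.
914 hashes to 3; 3,4,5,6 taken -> place at 7.
761 hashes to 3; 3,4,5,6,7 taken -> place at 8.
710 hashes to 3; 3,4,5,6,7,8 taken -> place at 9.
Table: [454, -, -, 693, 47, 807, 13, 914, 761, 710, 361, 554, -, -, -, -, -]
Lookup 29: h=0, probe 0,1 → slot 1 empty, not found.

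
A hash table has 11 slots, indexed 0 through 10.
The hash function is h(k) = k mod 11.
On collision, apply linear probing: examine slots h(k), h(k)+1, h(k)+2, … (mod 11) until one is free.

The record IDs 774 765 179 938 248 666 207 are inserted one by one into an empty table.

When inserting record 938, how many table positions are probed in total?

3

Insert 774: h=4, slot 4 empty -> index 4.
Insert 765: h=6, slot 6 empty -> index 6.
Insert 179: h=3, slot 3 empty -> index 3.
Insert 938: h=3, slots 3,4 occupied -> index 5.
Insert 248: h=6, slot 6 occupied -> index 7.
Insert 666: h=6, slots 6,7 occupied -> index 8.
Insert 207: h=9, slot 9 empty -> index 9.
Table: [—, —, —, 179, 774, 938, 765, 248, 666, 207, —]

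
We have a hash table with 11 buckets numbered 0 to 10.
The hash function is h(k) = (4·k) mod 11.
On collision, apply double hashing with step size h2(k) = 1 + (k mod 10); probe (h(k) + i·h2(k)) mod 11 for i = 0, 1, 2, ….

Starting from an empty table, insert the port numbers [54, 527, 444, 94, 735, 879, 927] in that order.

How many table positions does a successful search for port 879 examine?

54: h=7 → slot 7
527: h=7, h2=8, probe 7,4 → slot 4
444: h=5 → slot 5
94: h=2 → slot 2
735: h=3 → slot 3
879: h=7, h2=10, probe 7,6 → slot 6
927: h=1 → slot 1
Table: [_, 927, 94, 735, 527, 444, 879, 54, _, _, _]
Lookup 879: h=7, h2=10, probe 7,6 → found at 6.

2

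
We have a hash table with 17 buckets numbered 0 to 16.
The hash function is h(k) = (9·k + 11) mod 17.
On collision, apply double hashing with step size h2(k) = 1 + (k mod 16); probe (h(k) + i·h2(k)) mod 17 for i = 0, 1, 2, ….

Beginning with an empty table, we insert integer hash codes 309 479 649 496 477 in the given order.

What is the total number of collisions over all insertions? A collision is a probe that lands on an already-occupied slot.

4

Insert 309: h=4, slot 4 empty → index 4.
Insert 479: h=4, h2=16, slot 4 occupied → index 3.
Insert 649: h=4, h2=10, slot 4 occupied → index 14.
Insert 496: h=4, h2=1, slot 4 occupied → index 5.
Insert 477: h=3, h2=14, slot 3 occupied → index 0.
Table: [477, ∅, ∅, 479, 309, 496, ∅, ∅, ∅, ∅, ∅, ∅, ∅, ∅, 649, ∅, ∅]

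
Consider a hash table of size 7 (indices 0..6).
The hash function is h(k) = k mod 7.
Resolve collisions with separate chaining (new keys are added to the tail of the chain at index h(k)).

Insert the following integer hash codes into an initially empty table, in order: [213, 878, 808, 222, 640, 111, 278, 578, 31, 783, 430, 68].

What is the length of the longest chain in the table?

6

213 → bucket 3
878 → bucket 3 (collision)
808 → bucket 3 (collision)
222 → bucket 5
640 → bucket 3 (collision)
111 → bucket 6
278 → bucket 5 (collision)
578 → bucket 4
31 → bucket 3 (collision)
783 → bucket 6 (collision)
430 → bucket 3 (collision)
68 → bucket 5 (collision)
Final buckets:
0: ∅
1: ∅
2: ∅
3: 213 -> 878 -> 808 -> 640 -> 31 -> 430
4: 578
5: 222 -> 278 -> 68
6: 111 -> 783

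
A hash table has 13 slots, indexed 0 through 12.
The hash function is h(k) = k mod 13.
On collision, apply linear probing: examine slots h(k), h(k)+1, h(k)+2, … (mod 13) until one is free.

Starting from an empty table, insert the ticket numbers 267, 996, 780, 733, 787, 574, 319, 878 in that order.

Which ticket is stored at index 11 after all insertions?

878

267 hashes to 7; slot 7 is free => place at 7.
996 hashes to 8; slot 8 is free => place at 8.
780 hashes to 0; slot 0 is free => place at 0.
733 hashes to 5; slot 5 is free => place at 5.
787 hashes to 7; 7,8 taken => place at 9.
574 hashes to 2; slot 2 is free => place at 2.
319 hashes to 7; 7,8,9 taken => place at 10.
878 hashes to 7; 7,8,9,10 taken => place at 11.
Table: [780, -, 574, -, -, 733, -, 267, 996, 787, 319, 878, -]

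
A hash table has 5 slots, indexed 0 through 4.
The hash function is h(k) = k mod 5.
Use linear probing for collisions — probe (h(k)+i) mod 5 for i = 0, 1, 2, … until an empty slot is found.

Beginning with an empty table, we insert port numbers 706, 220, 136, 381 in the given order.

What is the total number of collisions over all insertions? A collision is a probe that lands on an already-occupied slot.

3

706 hashes to 1; slot 1 is free -> place at 1.
220 hashes to 0; slot 0 is free -> place at 0.
136 hashes to 1; 1 taken -> place at 2.
381 hashes to 1; 1,2 taken -> place at 3.
Table: [220, 706, 136, 381, ∅]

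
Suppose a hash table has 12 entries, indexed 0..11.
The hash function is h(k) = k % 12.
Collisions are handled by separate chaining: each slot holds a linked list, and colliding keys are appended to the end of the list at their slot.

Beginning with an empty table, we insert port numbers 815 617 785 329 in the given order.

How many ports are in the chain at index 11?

1

Insert 815: h=11, bucket 11 empty -> new chain.
Insert 617: h=5, bucket 5 empty -> new chain.
Insert 785: h=5, bucket 5 nonempty -> append to chain.
Insert 329: h=5, bucket 5 nonempty -> append to chain.
Final buckets:
0: ∅
1: ∅
2: ∅
3: ∅
4: ∅
5: 617 -> 785 -> 329
6: ∅
7: ∅
8: ∅
9: ∅
10: ∅
11: 815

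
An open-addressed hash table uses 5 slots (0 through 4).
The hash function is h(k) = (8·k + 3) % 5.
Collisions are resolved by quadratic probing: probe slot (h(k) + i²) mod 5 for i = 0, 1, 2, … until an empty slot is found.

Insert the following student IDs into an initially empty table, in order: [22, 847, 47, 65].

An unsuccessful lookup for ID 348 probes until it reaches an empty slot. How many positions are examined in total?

3

Insert 22: h=4, slot 4 empty => index 4.
Insert 847: h=4, slot 4 occupied => index 0.
Insert 47: h=4, slots 4,0 occupied => index 3.
Insert 65: h=3, slots 3,4 occupied => index 2.
Table: [847, —, 65, 47, 22]
Lookup 348: h=2, probe 2,3,1 → slot 1 empty, not found.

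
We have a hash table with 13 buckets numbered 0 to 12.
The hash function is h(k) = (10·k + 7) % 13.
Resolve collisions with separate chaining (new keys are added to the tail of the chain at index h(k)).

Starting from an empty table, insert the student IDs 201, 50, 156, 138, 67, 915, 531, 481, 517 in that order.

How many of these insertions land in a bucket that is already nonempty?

201 → bucket 2
50 → bucket 0
156 → bucket 7
138 → bucket 9
67 → bucket 1
915 → bucket 5
531 → bucket 0 (collision)
481 → bucket 7 (collision)
517 → bucket 3
Final buckets:
0: 50 -> 531
1: 67
2: 201
3: 517
4: —
5: 915
6: —
7: 156 -> 481
8: —
9: 138
10: —
11: —
12: —

2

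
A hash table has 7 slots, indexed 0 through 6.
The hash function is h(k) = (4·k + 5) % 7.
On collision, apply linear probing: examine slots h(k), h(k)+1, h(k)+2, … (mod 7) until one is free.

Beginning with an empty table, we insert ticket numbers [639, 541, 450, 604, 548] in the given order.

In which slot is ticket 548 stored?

3

639: h=6 => slot 6
541: h=6, probe 6,0 => slot 0
450: h=6, probe 6,0,1 => slot 1
604: h=6, probe 6,0,1,2 => slot 2
548: h=6, probe 6,0,1,2,3 => slot 3
Table: [541, 450, 604, 548, _, _, 639]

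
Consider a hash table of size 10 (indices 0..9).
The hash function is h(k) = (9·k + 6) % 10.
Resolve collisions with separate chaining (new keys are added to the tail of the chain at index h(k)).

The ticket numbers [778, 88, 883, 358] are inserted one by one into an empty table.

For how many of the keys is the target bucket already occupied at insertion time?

778 -> bucket 8
88 -> bucket 8 (collision)
883 -> bucket 3
358 -> bucket 8 (collision)
Final buckets:
0: .
1: .
2: .
3: 883
4: .
5: .
6: .
7: .
8: 778 -> 88 -> 358
9: .

2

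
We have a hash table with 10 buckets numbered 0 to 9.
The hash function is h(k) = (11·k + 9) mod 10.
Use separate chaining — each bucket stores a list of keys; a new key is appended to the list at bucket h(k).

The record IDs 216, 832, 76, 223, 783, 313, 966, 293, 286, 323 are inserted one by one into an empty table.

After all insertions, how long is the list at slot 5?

216 -> bucket 5
832 -> bucket 1
76 -> bucket 5 (collision)
223 -> bucket 2
783 -> bucket 2 (collision)
313 -> bucket 2 (collision)
966 -> bucket 5 (collision)
293 -> bucket 2 (collision)
286 -> bucket 5 (collision)
323 -> bucket 2 (collision)
Final buckets:
0: -
1: 832
2: 223 -> 783 -> 313 -> 293 -> 323
3: -
4: -
5: 216 -> 76 -> 966 -> 286
6: -
7: -
8: -
9: -

4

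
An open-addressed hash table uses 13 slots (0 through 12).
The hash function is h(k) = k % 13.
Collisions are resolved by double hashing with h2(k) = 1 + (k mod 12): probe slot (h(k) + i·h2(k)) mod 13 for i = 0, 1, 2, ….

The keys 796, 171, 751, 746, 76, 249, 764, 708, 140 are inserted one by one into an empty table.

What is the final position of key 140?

8

796 hashes to 3; slot 3 is free -> place at 3.
171 hashes to 2; slot 2 is free -> place at 2.
751 hashes to 10; slot 10 is free -> place at 10.
746 hashes to 5; slot 5 is free -> place at 5.
76 hashes to 11; slot 11 is free -> place at 11.
249 hashes to 2, h2=10; 2 taken -> place at 12.
764 hashes to 10, h2=9; 10 taken -> place at 6.
708 hashes to 6, h2=1; 6 taken -> place at 7.
140 hashes to 10, h2=9; 10,6,2,11,7,3,12 taken -> place at 8.
Table: [-, -, 171, 796, -, 746, 764, 708, 140, -, 751, 76, 249]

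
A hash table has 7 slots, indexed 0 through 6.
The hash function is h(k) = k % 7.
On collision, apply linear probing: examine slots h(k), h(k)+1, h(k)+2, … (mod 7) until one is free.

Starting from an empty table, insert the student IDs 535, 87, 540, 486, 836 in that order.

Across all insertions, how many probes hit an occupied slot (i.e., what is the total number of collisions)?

6

535 hashes to 3; slot 3 is free -> place at 3.
87 hashes to 3; 3 taken -> place at 4.
540 hashes to 1; slot 1 is free -> place at 1.
486 hashes to 3; 3,4 taken -> place at 5.
836 hashes to 3; 3,4,5 taken -> place at 6.
Table: [∅, 540, ∅, 535, 87, 486, 836]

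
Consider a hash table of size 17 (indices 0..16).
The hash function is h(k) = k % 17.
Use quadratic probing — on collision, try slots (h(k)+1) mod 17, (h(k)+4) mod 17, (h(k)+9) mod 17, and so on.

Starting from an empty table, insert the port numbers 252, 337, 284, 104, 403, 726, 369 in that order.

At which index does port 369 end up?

Insert 252: h=14, slot 14 empty => index 14.
Insert 337: h=14, slot 14 occupied => index 15.
Insert 284: h=12, slot 12 empty => index 12.
Insert 104: h=2, slot 2 empty => index 2.
Insert 403: h=12, slot 12 occupied => index 13.
Insert 726: h=12, slots 12,13 occupied => index 16.
Insert 369: h=12, slots 12,13,16 occupied => index 4.
Table: [∅, ∅, 104, ∅, 369, ∅, ∅, ∅, ∅, ∅, ∅, ∅, 284, 403, 252, 337, 726]

4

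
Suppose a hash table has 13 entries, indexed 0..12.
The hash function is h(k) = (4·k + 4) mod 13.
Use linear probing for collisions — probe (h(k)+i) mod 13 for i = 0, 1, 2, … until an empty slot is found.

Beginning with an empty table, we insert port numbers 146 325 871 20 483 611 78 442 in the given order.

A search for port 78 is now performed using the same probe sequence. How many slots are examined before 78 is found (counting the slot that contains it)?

146 hashes to 3; slot 3 is free => place at 3.
325 hashes to 4; slot 4 is free => place at 4.
871 hashes to 4; 4 taken => place at 5.
20 hashes to 6; slot 6 is free => place at 6.
483 hashes to 12; slot 12 is free => place at 12.
611 hashes to 4; 4,5,6 taken => place at 7.
78 hashes to 4; 4,5,6,7 taken => place at 8.
442 hashes to 4; 4,5,6,7,8 taken => place at 9.
Table: [_, _, _, 146, 325, 871, 20, 611, 78, 442, _, _, 483]
Lookup 78: h=4, probe 4,5,6,7,8 → found at 8.

5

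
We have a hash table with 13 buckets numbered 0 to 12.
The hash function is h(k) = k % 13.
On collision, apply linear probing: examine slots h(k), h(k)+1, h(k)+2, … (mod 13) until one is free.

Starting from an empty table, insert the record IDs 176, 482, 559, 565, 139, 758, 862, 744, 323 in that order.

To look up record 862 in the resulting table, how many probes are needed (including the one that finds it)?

Insert 176: h=7, slot 7 empty → index 7.
Insert 482: h=1, slot 1 empty → index 1.
Insert 559: h=0, slot 0 empty → index 0.
Insert 565: h=6, slot 6 empty → index 6.
Insert 139: h=9, slot 9 empty → index 9.
Insert 758: h=4, slot 4 empty → index 4.
Insert 862: h=4, slot 4 occupied → index 5.
Insert 744: h=3, slot 3 empty → index 3.
Insert 323: h=11, slot 11 empty → index 11.
Table: [559, 482, -, 744, 758, 862, 565, 176, -, 139, -, 323, -]
Lookup 862: h=4, probe 4,5 → found at 5.

2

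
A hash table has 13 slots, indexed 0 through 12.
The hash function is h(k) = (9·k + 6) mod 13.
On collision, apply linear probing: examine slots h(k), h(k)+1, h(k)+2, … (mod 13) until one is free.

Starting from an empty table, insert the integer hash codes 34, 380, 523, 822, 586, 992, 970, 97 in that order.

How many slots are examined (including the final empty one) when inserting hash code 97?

3

Insert 34: h=0, slot 0 empty => index 0.
Insert 380: h=7, slot 7 empty => index 7.
Insert 523: h=7, slot 7 occupied => index 8.
Insert 822: h=7, slots 7,8 occupied => index 9.
Insert 586: h=2, slot 2 empty => index 2.
Insert 992: h=3, slot 3 empty => index 3.
Insert 970: h=0, slot 0 occupied => index 1.
Insert 97: h=8, slots 8,9 occupied => index 10.
Table: [34, 970, 586, 992, —, —, —, 380, 523, 822, 97, —, —]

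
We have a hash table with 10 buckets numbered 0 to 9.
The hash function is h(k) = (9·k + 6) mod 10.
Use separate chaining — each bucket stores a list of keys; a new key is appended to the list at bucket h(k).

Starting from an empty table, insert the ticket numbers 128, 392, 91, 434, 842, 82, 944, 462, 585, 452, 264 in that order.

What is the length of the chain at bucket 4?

128 -> bucket 8
392 -> bucket 4
91 -> bucket 5
434 -> bucket 2
842 -> bucket 4 (collision)
82 -> bucket 4 (collision)
944 -> bucket 2 (collision)
462 -> bucket 4 (collision)
585 -> bucket 1
452 -> bucket 4 (collision)
264 -> bucket 2 (collision)
Final buckets:
0: ∅
1: 585
2: 434 -> 944 -> 264
3: ∅
4: 392 -> 842 -> 82 -> 462 -> 452
5: 91
6: ∅
7: ∅
8: 128
9: ∅

5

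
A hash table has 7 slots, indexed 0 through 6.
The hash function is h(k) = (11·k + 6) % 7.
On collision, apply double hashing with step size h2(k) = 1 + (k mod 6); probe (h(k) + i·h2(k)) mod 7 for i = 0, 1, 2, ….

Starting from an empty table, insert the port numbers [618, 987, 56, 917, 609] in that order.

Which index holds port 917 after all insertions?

618: h=0 → slot 0
987: h=6 → slot 6
56: h=6, h2=3, probe 6,2 → slot 2
917: h=6, h2=6, probe 6,5 → slot 5
609: h=6, h2=4, probe 6,3 → slot 3
Table: [618, ∅, 56, 609, ∅, 917, 987]

5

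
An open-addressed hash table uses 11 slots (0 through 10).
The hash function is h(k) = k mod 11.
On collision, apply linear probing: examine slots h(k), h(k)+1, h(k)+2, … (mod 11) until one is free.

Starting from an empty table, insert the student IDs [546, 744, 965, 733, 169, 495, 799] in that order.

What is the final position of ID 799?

1

546: h=7 → slot 7
744: h=7, probe 7,8 → slot 8
965: h=8, probe 8,9 → slot 9
733: h=7, probe 7,8,9,10 → slot 10
169: h=4 → slot 4
495: h=0 → slot 0
799: h=7, probe 7,8,9,10,0,1 → slot 1
Table: [495, 799, -, -, 169, -, -, 546, 744, 965, 733]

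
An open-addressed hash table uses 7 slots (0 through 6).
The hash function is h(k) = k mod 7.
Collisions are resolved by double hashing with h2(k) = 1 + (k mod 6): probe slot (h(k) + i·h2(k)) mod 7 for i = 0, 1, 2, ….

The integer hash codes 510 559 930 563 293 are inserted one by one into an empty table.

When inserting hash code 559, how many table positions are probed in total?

510 hashes to 6; slot 6 is free => place at 6.
559 hashes to 6, h2=2; 6 taken => place at 1.
930 hashes to 6, h2=1; 6 taken => place at 0.
563 hashes to 3; slot 3 is free => place at 3.
293 hashes to 6, h2=6; 6 taken => place at 5.
Table: [930, 559, —, 563, —, 293, 510]

2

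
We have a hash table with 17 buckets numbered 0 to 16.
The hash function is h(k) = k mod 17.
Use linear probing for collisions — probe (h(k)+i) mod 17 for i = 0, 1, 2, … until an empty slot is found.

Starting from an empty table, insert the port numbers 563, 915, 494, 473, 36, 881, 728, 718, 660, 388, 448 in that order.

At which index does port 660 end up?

563 hashes to 2; slot 2 is free -> place at 2.
915 hashes to 14; slot 14 is free -> place at 14.
494 hashes to 1; slot 1 is free -> place at 1.
473 hashes to 14; 14 taken -> place at 15.
36 hashes to 2; 2 taken -> place at 3.
881 hashes to 14; 14,15 taken -> place at 16.
728 hashes to 14; 14,15,16 taken -> place at 0.
718 hashes to 4; slot 4 is free -> place at 4.
660 hashes to 14; 14,15,16,0,1,2,3,4 taken -> place at 5.
388 hashes to 14; 14,15,16,0,1,2,3,4,5 taken -> place at 6.
448 hashes to 6; 6 taken -> place at 7.
Table: [728, 494, 563, 36, 718, 660, 388, 448, ., ., ., ., ., ., 915, 473, 881]

5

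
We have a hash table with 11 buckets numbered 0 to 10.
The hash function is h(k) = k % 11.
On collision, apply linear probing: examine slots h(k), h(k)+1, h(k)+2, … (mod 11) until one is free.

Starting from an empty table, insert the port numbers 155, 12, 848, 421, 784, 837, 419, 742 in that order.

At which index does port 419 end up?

7

155 hashes to 1; slot 1 is free -> place at 1.
12 hashes to 1; 1 taken -> place at 2.
848 hashes to 1; 1,2 taken -> place at 3.
421 hashes to 3; 3 taken -> place at 4.
784 hashes to 3; 3,4 taken -> place at 5.
837 hashes to 1; 1,2,3,4,5 taken -> place at 6.
419 hashes to 1; 1,2,3,4,5,6 taken -> place at 7.
742 hashes to 5; 5,6,7 taken -> place at 8.
Table: [-, 155, 12, 848, 421, 784, 837, 419, 742, -, -]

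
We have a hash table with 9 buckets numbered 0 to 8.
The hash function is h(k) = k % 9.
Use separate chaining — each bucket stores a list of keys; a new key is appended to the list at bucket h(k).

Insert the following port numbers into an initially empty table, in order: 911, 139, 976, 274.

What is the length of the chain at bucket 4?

Insert 911: h=2, bucket 2 empty -> new chain.
Insert 139: h=4, bucket 4 empty -> new chain.
Insert 976: h=4, bucket 4 nonempty -> append to chain.
Insert 274: h=4, bucket 4 nonempty -> append to chain.
Final buckets:
0: —
1: —
2: 911
3: —
4: 139 -> 976 -> 274
5: —
6: —
7: —
8: —

3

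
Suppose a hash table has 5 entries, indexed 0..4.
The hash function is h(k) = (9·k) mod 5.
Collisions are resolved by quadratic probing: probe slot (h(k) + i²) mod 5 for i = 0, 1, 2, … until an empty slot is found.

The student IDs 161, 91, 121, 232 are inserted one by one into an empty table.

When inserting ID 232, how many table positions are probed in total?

3

161: h=4 -> slot 4
91: h=4, probe 4,0 -> slot 0
121: h=4, probe 4,0,3 -> slot 3
232: h=3, probe 3,4,2 -> slot 2
Table: [91, —, 232, 121, 161]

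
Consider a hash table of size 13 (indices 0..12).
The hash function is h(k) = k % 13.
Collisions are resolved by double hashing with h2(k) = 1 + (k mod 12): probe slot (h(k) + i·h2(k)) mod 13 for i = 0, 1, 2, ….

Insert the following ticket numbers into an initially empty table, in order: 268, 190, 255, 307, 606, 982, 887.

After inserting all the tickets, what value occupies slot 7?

268 hashes to 8; slot 8 is free -> place at 8.
190 hashes to 8, h2=11; 8 taken -> place at 6.
255 hashes to 8, h2=4; 8 taken -> place at 12.
307 hashes to 8, h2=8; 8 taken -> place at 3.
606 hashes to 8, h2=7; 8 taken -> place at 2.
982 hashes to 7; slot 7 is free -> place at 7.
887 hashes to 3, h2=12; 3,2 taken -> place at 1.
Table: [_, 887, 606, 307, _, _, 190, 982, 268, _, _, _, 255]

982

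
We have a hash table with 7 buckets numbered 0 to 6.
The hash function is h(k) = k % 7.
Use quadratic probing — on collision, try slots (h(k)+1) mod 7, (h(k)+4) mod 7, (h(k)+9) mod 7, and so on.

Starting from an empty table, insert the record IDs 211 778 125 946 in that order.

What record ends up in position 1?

Insert 211: h=1, slot 1 empty => index 1.
Insert 778: h=1, slot 1 occupied => index 2.
Insert 125: h=6, slot 6 empty => index 6.
Insert 946: h=1, slots 1,2 occupied => index 5.
Table: [-, 211, 778, -, -, 946, 125]

211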